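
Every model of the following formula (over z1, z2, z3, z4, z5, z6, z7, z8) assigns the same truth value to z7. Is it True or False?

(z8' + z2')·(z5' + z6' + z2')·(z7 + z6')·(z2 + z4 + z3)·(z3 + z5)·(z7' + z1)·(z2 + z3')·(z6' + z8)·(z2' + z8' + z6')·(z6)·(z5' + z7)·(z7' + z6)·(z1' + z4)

True

Suppose z7 = 0.
The clause (z6') is unit, so z6 = 0.
Now (z6) is unsatisfied and unit — conflict.
So every satisfying assignment has z7 = True.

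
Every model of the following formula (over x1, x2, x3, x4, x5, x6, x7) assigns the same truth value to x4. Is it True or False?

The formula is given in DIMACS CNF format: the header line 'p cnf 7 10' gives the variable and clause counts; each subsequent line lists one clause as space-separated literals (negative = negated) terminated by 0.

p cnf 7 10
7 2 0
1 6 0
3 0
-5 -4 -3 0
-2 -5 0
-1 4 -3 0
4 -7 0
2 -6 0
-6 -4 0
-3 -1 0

False

Suppose x4 = True.
From the singleton clause (x3), x3 = True.
From the singleton clause (¬x5), x5 = False.
From the singleton clause (¬x6), x6 = False.
From the singleton clause (x1), x1 = True.
That conflicts with the unit clause (¬x1).
So every satisfying assignment has x4 = False.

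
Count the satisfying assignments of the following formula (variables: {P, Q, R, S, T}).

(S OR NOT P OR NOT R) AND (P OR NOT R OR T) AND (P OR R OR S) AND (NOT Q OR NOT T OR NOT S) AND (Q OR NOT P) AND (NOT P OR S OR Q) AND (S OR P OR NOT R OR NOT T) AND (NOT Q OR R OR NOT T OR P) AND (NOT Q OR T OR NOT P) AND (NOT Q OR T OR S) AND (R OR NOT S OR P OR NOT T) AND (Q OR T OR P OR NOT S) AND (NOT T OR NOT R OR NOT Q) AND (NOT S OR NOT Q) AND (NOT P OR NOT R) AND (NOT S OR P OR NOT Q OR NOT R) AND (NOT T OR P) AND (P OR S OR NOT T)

1

There are 2^5 = 32 truth assignments over (P, Q, R, S, T).
Split on T. With T = true, the clauses containing T are satisfied and NOT T drops from the rest; 1 of the 2^4 = 16 assignments to the other variables satisfy what remains.
With T = false, by the same count on the reduced clause set, 0 assignments work.
(One model: P=T, Q=T, R=F, S=F, T=T.)
Total: 1 + 0 = 1.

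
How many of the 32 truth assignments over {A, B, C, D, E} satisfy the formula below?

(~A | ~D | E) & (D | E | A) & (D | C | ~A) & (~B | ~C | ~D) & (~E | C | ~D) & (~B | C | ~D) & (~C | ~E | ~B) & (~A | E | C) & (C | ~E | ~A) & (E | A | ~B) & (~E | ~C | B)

There are 2^5 = 32 truth assignments over (A, B, C, D, E).
Split on C. With C = 1, the clauses containing C are satisfied and ~C drops from the rest; 3 of the 2^4 = 16 assignments to the other variables satisfy what remains.
With C = 0, by the same count on the reduced clause set, 3 assignments work.
Total: 3 + 3 = 6.

6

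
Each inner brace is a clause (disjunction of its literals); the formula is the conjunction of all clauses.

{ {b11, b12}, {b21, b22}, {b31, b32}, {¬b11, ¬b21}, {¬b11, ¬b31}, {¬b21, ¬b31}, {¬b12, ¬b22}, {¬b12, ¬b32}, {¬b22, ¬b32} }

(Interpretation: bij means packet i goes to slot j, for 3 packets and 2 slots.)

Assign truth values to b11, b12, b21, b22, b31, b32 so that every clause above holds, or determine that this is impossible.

Try b11 = True.
The clause (¬b21) is unit, so b21 = False.
The clause (b22) is unit, so b22 = True.
The clause (¬b31) is unit, so b31 = False.
The clause (b32) is unit, so b32 = True.
Now (¬b32) is unsatisfied and unit — conflict.
Undo b11 and try b11 = False.
The clause (b12) is unit, so b12 = True.
The clause (¬b22) is unit, so b22 = False.
The clause (b21) is unit, so b21 = True.
The clause (¬b31) is unit, so b31 = False.
The clause (b32) is unit, so b32 = True.
Now (¬b32) is unsatisfied and unit — conflict.
Both values of b11 lead to a conflict.

UNSATISFIABLE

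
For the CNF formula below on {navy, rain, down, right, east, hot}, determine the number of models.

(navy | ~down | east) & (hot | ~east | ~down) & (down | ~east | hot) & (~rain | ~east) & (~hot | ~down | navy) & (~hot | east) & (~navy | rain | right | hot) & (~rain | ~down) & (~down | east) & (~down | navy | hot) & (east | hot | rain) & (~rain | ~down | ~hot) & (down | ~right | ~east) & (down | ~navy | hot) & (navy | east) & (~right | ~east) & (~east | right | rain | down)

There are 2^6 = 64 truth assignments over (navy, rain, down, right, east, hot).
Split on navy. With navy = 1, the clauses containing navy are satisfied and ~navy drops from the rest; 1 of the 2^5 = 32 assignments to the other variables satisfy what remains.
With navy = 0, by the same count on the reduced clause set, 0 assignments work.
Total: 1 + 0 = 1.

1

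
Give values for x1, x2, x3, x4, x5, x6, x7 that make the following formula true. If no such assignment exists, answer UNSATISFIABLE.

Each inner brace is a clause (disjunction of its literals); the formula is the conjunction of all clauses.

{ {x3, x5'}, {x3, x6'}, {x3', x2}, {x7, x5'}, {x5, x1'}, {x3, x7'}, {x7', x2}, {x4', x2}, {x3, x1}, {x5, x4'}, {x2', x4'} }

x1: 1; x2: 1; x3: 1; x4: 0; x5: 1; x6: 0; x7: 1

Branch on x3: set x3 = 1.
(x2) alone gives x2 = 1.
(x4') alone gives x4 = 0.
Branch on x7: set x7 = 1.
Branch on x5: set x5 = 1.
No clause remains; x1, x6 are free.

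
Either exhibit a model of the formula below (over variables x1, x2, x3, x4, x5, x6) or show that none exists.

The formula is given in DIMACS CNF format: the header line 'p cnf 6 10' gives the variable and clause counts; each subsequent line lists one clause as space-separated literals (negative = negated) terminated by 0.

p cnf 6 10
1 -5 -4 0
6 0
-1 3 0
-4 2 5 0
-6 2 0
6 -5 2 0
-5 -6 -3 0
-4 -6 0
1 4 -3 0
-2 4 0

UNSATISFIABLE

From the singleton clause (x6), x6 = True.
From the singleton clause (x2), x2 = True.
From the singleton clause (¬x4), x4 = False.
That conflicts with the unit clause (x4).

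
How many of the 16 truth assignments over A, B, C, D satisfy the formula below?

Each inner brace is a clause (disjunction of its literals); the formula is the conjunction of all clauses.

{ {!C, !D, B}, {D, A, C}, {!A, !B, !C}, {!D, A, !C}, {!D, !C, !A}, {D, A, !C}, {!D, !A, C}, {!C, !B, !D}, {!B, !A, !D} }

There are 2^4 = 16 truth assignments over (A, B, C, D).
Split on D. With D = true, the clauses containing D are satisfied and !D drops from the rest; 2 of the 2^3 = 8 assignments to the other variables satisfy what remains.
With D = false, by the same count on the reduced clause set, 3 assignments work.
(One model: A=F, B=F, C=F, D=T.)
Total: 2 + 3 = 5.

5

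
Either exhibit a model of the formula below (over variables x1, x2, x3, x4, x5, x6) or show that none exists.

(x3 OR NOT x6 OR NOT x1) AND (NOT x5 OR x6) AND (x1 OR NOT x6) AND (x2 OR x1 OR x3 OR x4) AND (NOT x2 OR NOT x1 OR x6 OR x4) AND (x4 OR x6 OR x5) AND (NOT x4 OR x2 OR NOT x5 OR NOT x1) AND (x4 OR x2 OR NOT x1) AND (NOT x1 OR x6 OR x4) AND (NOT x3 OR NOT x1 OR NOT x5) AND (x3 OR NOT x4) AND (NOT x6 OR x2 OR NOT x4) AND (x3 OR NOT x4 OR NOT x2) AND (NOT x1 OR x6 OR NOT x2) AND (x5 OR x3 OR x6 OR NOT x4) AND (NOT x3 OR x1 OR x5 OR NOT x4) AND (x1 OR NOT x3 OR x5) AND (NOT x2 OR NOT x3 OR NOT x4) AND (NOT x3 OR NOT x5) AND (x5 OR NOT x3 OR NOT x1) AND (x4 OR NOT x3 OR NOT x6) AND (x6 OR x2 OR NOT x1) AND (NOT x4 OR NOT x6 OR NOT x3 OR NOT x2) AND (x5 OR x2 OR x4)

UNSATISFIABLE

Try x5 = false.
Try x1 = true.
From the singleton clause (NOT x3), x3 = false.
From the singleton clause (NOT x6), x6 = false.
From the singleton clause (x4), x4 = true.
Now (NOT x4) is unsatisfied and unit — conflict.
Undo x1 and try x1 = false.
From the singleton clause (NOT x6), x6 = false.
From the singleton clause (x4), x4 = true.
From the singleton clause (x3), x3 = true.
Now (NOT x3) is unsatisfied and unit — conflict.
Neither x1 = true nor x1 = false works.
Undo x5 and try x5 = true.
From the singleton clause (x6), x6 = true.
From the singleton clause (x1), x1 = true.
From the singleton clause (x3), x3 = true.
Now (NOT x3) is unsatisfied and unit — conflict.
Neither x5 = true nor x5 = false works.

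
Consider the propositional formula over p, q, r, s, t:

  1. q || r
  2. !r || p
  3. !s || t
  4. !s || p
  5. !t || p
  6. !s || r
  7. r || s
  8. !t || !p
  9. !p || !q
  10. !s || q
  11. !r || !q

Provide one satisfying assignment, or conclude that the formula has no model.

p ↦ true; q ↦ false; r ↦ true; s ↦ false; t ↦ false

Branch on q: set q = false.
(r) alone gives r = true.
(p) alone gives p = true.
(!t) alone gives t = false.
(!s) alone gives s = false.
This assignment satisfies each clause.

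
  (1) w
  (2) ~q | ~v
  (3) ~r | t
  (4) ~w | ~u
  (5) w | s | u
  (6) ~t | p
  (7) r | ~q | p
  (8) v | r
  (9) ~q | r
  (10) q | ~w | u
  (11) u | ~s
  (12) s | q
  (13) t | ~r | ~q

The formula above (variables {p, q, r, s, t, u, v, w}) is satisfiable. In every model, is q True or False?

Suppose q = 0.
Unit clause (w) forces w = 1.
Unit clause (~u) forces u = 0.
That conflicts with the unit clause (u).
So every satisfying assignment has q = True.

True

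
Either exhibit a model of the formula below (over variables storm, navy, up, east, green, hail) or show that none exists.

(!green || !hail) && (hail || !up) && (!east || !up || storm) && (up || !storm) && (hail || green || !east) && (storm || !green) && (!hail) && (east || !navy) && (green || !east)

Unit clause (!hail) forces hail = false.
Unit clause (!up) forces up = false.
Unit clause (!storm) forces storm = false.
Unit clause (!green) forces green = false.
Unit clause (!east) forces east = false.
Unit clause (!navy) forces navy = false.
All clauses are satisfied.

storm ↦ false,  navy ↦ false,  up ↦ false,  east ↦ false,  green ↦ false,  hail ↦ false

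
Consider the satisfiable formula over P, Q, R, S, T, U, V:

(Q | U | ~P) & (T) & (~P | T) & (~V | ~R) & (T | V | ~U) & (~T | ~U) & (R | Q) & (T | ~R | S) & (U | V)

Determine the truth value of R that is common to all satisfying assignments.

Suppose R = 1.
The clause (T) is unit, so T = 1.
The clause (~V) is unit, so V = 0.
The clause (~U) is unit, so U = 0.
Now (U) is unsatisfied and unit — conflict.
So every satisfying assignment has R = False.

False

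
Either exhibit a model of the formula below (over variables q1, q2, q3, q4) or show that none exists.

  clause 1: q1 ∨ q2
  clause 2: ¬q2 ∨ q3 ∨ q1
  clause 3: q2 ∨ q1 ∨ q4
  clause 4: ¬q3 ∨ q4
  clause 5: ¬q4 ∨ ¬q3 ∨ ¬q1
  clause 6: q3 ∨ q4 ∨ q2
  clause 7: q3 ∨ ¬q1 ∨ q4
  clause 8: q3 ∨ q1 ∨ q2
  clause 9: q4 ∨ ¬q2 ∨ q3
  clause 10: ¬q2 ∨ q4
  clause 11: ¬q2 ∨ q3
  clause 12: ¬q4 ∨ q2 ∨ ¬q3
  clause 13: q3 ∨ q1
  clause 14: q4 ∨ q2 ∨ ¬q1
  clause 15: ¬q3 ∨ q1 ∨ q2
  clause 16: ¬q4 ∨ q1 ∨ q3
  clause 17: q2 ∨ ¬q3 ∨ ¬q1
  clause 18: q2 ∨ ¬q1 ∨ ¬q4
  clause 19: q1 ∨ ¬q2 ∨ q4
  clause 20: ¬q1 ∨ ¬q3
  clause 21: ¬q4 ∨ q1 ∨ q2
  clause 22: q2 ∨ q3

q1 ↦ False,  q2 ↦ True,  q3 ↦ True,  q4 ↦ True

Branch on q1: set q1 = False.
(q2) alone gives q2 = True.
(q3) alone gives q3 = True.
(q4) alone gives q4 = True.
All clauses are satisfied.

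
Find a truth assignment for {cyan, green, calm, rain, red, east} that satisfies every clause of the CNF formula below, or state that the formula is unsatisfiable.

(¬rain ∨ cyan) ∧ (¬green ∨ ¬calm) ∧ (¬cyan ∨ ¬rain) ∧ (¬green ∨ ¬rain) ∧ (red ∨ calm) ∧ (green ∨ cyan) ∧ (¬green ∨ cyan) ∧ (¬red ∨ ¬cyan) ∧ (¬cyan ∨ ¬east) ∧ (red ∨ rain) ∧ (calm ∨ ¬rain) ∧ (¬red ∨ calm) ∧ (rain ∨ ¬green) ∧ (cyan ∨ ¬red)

Case rain = False:
The clause (red) is unit, so red = True.
The clause (¬cyan) is unit, so cyan = False.
But (cyan) is also a unit clause — contradiction.
That branch fails; take rain = True instead.
The clause (cyan) is unit, so cyan = True.
But (¬cyan) is also a unit clause — contradiction.
Neither rain = True nor rain = False works.

UNSATISFIABLE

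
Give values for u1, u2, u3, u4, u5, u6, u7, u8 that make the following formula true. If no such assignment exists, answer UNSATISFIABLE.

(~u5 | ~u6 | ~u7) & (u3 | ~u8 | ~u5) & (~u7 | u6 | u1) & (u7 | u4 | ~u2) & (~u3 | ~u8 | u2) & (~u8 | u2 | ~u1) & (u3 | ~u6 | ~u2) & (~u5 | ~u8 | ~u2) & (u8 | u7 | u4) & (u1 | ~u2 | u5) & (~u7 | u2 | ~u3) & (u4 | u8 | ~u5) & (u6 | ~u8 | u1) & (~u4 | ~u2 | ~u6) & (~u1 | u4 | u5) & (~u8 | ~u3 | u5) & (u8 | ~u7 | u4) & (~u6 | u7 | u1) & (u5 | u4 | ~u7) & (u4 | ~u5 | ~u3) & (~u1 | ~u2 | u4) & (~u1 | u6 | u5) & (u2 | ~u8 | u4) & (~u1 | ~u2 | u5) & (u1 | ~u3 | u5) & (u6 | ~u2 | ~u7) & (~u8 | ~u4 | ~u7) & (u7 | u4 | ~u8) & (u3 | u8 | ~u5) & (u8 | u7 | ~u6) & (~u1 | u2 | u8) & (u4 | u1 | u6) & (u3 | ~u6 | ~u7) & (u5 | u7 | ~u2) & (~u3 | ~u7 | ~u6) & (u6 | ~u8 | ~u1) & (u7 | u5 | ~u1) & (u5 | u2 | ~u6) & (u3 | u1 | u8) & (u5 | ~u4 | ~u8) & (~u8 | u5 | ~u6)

Case u5 = 1:
Case u6 = 0:
Case u3 = 1:
The clause (u4) is unit, so u4 = 1.
Case u7 = 0:
Case u8 = 0:
Case u1 = 0:
No clause remains; u2 is free.

u1: 0,  u2: 0,  u3: 1,  u4: 1,  u5: 1,  u6: 0,  u7: 0,  u8: 0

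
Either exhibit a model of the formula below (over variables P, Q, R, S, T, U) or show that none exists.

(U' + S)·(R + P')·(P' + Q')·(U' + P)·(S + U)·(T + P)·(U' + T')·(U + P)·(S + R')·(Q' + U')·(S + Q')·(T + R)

Case U = 1:
(S) alone gives S = 1.
(P) alone gives P = 1.
(R) alone gives R = 1.
(Q') alone gives Q = 0.
(T') alone gives T = 0.
This assignment satisfies each clause.

P: 1, Q: 0, R: 1, S: 1, T: 0, U: 1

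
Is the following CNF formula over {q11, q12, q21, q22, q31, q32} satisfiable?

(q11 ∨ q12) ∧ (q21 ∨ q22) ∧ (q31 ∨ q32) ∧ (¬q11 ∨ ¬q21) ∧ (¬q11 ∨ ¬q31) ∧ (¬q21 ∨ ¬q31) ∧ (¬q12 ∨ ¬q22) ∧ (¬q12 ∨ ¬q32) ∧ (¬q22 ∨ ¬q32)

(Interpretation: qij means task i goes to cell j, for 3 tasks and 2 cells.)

Branch on q11: set q11 = True.
The clause (¬q21) is unit, so q21 = False.
The clause (q22) is unit, so q22 = True.
The clause (¬q31) is unit, so q31 = False.
The clause (q32) is unit, so q32 = True.
Now (¬q32) is unsatisfied and unit — conflict.
That branch fails; take q11 = False instead.
The clause (q12) is unit, so q12 = True.
The clause (¬q22) is unit, so q22 = False.
The clause (q21) is unit, so q21 = True.
The clause (¬q31) is unit, so q31 = False.
The clause (q32) is unit, so q32 = True.
Now (¬q32) is unsatisfied and unit — conflict.
Either choice for q11 ends in contradiction.
No assignment satisfies every clause.

Unsatisfiable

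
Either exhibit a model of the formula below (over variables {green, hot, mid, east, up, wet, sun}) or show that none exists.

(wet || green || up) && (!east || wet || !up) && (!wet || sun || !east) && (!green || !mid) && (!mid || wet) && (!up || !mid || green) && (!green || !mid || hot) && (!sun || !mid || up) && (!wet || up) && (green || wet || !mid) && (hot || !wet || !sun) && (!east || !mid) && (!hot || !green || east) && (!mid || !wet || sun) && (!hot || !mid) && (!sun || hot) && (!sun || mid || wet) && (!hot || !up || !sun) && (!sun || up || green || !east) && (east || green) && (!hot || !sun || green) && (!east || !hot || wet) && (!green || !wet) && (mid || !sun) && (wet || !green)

UNSATISFIABLE

Try green = false.
The clause (east) is unit, so east = true.
The clause (!mid) is unit, so mid = false.
The clause (!sun) is unit, so sun = false.
The clause (!wet) is unit, so wet = false.
The clause (up) is unit, so up = true.
But (!up) is also a unit clause — contradiction.
That branch fails; take green = true instead.
The clause (!mid) is unit, so mid = false.
The clause (!wet) is unit, so wet = false.
But (wet) is also a unit clause — contradiction.
Neither green = true nor green = false works.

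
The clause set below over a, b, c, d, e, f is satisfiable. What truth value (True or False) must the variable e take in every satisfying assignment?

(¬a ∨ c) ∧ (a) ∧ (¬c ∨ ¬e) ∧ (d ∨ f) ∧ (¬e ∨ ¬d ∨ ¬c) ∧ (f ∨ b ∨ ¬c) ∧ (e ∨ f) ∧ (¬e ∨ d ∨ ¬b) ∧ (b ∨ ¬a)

Suppose e = True.
The clause (a) is unit, so a = True.
The clause (c) is unit, so c = True.
But (¬c) is also a unit clause — contradiction.
So every satisfying assignment has e = False.

False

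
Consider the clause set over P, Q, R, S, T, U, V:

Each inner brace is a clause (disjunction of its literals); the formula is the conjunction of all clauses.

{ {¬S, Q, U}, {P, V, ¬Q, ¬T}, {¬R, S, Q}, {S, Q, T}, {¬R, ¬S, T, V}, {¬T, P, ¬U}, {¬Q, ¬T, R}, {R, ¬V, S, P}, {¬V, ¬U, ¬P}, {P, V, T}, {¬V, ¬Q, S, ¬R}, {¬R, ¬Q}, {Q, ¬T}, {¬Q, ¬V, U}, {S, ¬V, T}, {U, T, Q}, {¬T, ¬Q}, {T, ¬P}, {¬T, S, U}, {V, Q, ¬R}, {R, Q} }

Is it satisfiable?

Suppose R = True.
(¬Q) alone gives Q = False.
(S) alone gives S = True.
(U) alone gives U = True.
(¬T) alone gives T = False.
(V) alone gives V = True.
(¬P) alone gives P = False.
This assignment satisfies each clause.
A satisfying assignment: P ↦ False; Q ↦ False; R ↦ True; S ↦ True; T ↦ False; U ↦ True; V ↦ True.

Yes, satisfiable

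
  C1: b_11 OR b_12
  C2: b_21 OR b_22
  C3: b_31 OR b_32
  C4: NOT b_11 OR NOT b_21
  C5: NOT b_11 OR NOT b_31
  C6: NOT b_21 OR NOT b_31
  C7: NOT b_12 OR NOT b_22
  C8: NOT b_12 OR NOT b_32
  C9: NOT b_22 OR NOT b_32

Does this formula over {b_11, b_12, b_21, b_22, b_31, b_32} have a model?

Branch on b_11: set b_11 = true.
(NOT b_21) alone gives b_21 = false.
(b_22) alone gives b_22 = true.
(NOT b_31) alone gives b_31 = false.
(b_32) alone gives b_32 = true.
Now (NOT b_32) is unsatisfied and unit — conflict.
So b_11 must be the other value — set b_11 = false.
(b_12) alone gives b_12 = true.
(NOT b_22) alone gives b_22 = false.
(b_21) alone gives b_21 = true.
(NOT b_31) alone gives b_31 = false.
(b_32) alone gives b_32 = true.
Now (NOT b_32) is unsatisfied and unit — conflict.
Either choice for b_11 ends in contradiction.
No assignment satisfies every clause.

No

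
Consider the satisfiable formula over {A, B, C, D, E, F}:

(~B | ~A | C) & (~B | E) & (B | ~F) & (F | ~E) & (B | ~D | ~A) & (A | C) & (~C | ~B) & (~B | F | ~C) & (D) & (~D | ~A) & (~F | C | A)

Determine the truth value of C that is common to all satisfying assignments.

Suppose C = 0.
From the singleton clause (A), A = 1.
From the singleton clause (~B), B = 0.
From the singleton clause (~F), F = 0.
From the singleton clause (~E), E = 0.
From the singleton clause (~D), D = 0.
Now (D) is unsatisfied and unit — conflict.
So every satisfying assignment has C = True.

True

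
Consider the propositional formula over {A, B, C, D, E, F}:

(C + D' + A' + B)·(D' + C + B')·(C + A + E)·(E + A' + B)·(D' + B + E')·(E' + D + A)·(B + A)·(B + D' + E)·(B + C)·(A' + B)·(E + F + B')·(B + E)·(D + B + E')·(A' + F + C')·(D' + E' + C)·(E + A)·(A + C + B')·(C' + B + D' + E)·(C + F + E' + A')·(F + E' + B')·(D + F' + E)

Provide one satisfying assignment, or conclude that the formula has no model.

Suppose B = 1.
Suppose D = 1.
From the singleton clause (C), C = 1.
Suppose E = 1.
From the singleton clause (F), F = 1.
No clause remains; A is free.

A ↦ 1; B ↦ 1; C ↦ 1; D ↦ 1; E ↦ 1; F ↦ 1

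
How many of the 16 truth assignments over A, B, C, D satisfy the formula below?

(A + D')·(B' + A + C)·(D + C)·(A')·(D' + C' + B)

There are 2^4 = 16 truth assignments over (A, B, C, D).
Split on C. With C = 1, the clauses containing C are satisfied and C' drops from the rest; 2 of the 2^3 = 8 assignments to the other variables satisfy what remains.
With C = 0, by the same count on the reduced clause set, 0 assignments work.
Total: 2 + 0 = 2.

2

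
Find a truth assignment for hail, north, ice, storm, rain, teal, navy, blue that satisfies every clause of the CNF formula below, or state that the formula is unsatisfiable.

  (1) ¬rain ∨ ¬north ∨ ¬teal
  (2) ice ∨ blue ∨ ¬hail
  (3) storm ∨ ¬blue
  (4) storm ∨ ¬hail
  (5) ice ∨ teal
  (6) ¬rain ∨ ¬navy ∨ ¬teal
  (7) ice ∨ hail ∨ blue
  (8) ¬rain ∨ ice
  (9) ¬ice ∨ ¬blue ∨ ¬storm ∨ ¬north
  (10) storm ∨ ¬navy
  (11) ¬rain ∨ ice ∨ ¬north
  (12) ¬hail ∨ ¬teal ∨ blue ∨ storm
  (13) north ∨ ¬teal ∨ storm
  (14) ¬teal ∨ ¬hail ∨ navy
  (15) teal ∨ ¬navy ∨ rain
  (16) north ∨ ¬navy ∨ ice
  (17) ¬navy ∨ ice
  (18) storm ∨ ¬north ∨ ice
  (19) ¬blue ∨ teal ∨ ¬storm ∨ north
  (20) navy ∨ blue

Suppose storm = True.
Suppose ice = True.
Suppose blue = False.
(navy) alone gives navy = True.
Suppose rain = False.
(teal) alone gives teal = True.
No clause remains; hail, north are free.

hail=False, north=True, ice=True, storm=True, rain=False, teal=True, navy=True, blue=False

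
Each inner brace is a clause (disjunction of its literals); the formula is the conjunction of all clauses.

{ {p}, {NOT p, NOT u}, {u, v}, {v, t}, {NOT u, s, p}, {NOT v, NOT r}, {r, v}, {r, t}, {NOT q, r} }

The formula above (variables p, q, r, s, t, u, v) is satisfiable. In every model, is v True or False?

True

Suppose v = false.
(p) alone gives p = true.
(NOT u) alone gives u = false.
But (u) is also a unit clause — contradiction.
So every satisfying assignment has v = True.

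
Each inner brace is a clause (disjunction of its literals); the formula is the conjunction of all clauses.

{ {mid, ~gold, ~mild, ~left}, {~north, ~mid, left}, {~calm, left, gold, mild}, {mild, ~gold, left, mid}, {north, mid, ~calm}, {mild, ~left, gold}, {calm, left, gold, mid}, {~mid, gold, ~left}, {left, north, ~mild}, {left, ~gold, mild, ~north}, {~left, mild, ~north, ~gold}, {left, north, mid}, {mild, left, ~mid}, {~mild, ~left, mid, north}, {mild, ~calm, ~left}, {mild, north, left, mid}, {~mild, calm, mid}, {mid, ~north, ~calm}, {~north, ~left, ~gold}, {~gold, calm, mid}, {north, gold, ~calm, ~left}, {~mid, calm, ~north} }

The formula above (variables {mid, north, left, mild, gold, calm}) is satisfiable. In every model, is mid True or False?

Suppose mid = 0.
Branch on north: set north = 1.
Unit clause (~calm) forces calm = 0.
Unit clause (~mild) forces mild = 0.
Unit clause (~gold) forces gold = 0.
Unit clause (~left) forces left = 0.
Now (left) is unsatisfied and unit — conflict.
That branch fails; take north = 0 instead.
Unit clause (~calm) forces calm = 0.
Unit clause (left) forces left = 1.
Unit clause (~mild) forces mild = 0.
Unit clause (gold) forces gold = 1.
Now (~gold) is unsatisfied and unit — conflict.
Neither north = 1 nor north = 0 works.
So every satisfying assignment has mid = True.

True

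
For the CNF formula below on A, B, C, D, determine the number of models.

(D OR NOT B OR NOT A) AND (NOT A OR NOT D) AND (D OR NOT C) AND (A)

1

There are 2^4 = 16 truth assignments over (A, B, C, D).
Check each against the 4 clauses (columns in the order A, B, C, D):
  F F F F  ✗ fails (A)
  F F F T  ✗ fails (A)
  F F T F  ✗ fails (D OR NOT C)
  F F T T  ✗ fails (A)
  F T F F  ✗ fails (A)
  F T F T  ✗ fails (A)
  F T T F  ✗ fails (D OR NOT C)
  F T T T  ✗ fails (A)
  T F F F  ✓ satisfies all
  T F F T  ✗ fails (NOT A OR NOT D)
  T F T F  ✗ fails (D OR NOT C)
  T F T T  ✗ fails (NOT A OR NOT D)
  T T F F  ✗ fails (D OR NOT B OR NOT A)
  T T F T  ✗ fails (NOT A OR NOT D)
  T T T F  ✗ fails (D OR NOT B OR NOT A)
  T T T T  ✗ fails (NOT A OR NOT D)
1 of the 16 rows is a model.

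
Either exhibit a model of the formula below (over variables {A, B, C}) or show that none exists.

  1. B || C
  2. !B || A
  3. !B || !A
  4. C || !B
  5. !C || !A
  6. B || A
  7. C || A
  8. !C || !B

Try B = true.
From the singleton clause (A), A = true.
Now (!A) is unsatisfied and unit — conflict.
Backtrack on B: now try B = false.
From the singleton clause (C), C = true.
From the singleton clause (!A), A = false.
Now (A) is unsatisfied and unit — conflict.
Either choice for B ends in contradiction.

UNSATISFIABLE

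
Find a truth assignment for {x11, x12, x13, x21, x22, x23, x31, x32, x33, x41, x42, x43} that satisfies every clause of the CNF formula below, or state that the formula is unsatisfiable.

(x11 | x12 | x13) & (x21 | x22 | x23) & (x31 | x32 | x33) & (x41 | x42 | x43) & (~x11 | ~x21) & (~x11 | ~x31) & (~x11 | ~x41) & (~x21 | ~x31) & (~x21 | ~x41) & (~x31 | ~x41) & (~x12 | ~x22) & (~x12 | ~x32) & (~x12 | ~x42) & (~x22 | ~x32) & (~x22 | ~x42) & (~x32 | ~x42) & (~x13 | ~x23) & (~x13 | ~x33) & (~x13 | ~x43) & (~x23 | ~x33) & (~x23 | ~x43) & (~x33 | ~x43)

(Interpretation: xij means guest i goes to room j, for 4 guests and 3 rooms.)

Suppose x11 = 0.
Suppose x12 = 1.
Unit clause (~x22) forces x22 = 0.
Unit clause (~x32) forces x32 = 0.
Unit clause (~x42) forces x42 = 0.
Suppose x21 = 1.
Unit clause (~x31) forces x31 = 0.
Unit clause (x33) forces x33 = 1.
Unit clause (~x41) forces x41 = 0.
Unit clause (x43) forces x43 = 1.
But (~x43) is also a unit clause — contradiction.
That branch fails; take x21 = 0 instead.
Unit clause (x23) forces x23 = 1.
Unit clause (~x13) forces x13 = 0.
Unit clause (~x33) forces x33 = 0.
Unit clause (x31) forces x31 = 1.
Unit clause (~x41) forces x41 = 0.
Unit clause (x43) forces x43 = 1.
But (~x43) is also a unit clause — contradiction.
Both values of x21 lead to a conflict.
That branch fails; take x12 = 0 instead.
Unit clause (x13) forces x13 = 1.
Unit clause (~x23) forces x23 = 0.
Unit clause (~x33) forces x33 = 0.
Unit clause (~x43) forces x43 = 0.
Suppose x21 = 1.
Unit clause (~x31) forces x31 = 0.
Unit clause (x32) forces x32 = 1.
Unit clause (~x41) forces x41 = 0.
Unit clause (x42) forces x42 = 1.
But (~x42) is also a unit clause — contradiction.
That branch fails; take x21 = 0 instead.
Unit clause (x22) forces x22 = 1.
Unit clause (~x32) forces x32 = 0.
Unit clause (x31) forces x31 = 1.
Unit clause (~x41) forces x41 = 0.
Unit clause (x42) forces x42 = 1.
But (~x42) is also a unit clause — contradiction.
Both values of x21 lead to a conflict.
Both values of x12 lead to a conflict.
That branch fails; take x11 = 1 instead.
Unit clause (~x21) forces x21 = 0.
Unit clause (~x31) forces x31 = 0.
Unit clause (~x41) forces x41 = 0.
Suppose x22 = 1.
Unit clause (~x12) forces x12 = 0.
Unit clause (~x32) forces x32 = 0.
Unit clause (x33) forces x33 = 1.
Unit clause (~x42) forces x42 = 0.
Unit clause (x43) forces x43 = 1.
But (~x43) is also a unit clause — contradiction.
That branch fails; take x22 = 0 instead.
Unit clause (x23) forces x23 = 1.
Unit clause (~x13) forces x13 = 0.
Unit clause (~x33) forces x33 = 0.
Unit clause (x32) forces x32 = 1.
Unit clause (~x12) forces x12 = 0.
Unit clause (~x42) forces x42 = 0.
Unit clause (x43) forces x43 = 1.
But (~x43) is also a unit clause — contradiction.
Both values of x22 lead to a conflict.
Both values of x11 lead to a conflict.

UNSATISFIABLE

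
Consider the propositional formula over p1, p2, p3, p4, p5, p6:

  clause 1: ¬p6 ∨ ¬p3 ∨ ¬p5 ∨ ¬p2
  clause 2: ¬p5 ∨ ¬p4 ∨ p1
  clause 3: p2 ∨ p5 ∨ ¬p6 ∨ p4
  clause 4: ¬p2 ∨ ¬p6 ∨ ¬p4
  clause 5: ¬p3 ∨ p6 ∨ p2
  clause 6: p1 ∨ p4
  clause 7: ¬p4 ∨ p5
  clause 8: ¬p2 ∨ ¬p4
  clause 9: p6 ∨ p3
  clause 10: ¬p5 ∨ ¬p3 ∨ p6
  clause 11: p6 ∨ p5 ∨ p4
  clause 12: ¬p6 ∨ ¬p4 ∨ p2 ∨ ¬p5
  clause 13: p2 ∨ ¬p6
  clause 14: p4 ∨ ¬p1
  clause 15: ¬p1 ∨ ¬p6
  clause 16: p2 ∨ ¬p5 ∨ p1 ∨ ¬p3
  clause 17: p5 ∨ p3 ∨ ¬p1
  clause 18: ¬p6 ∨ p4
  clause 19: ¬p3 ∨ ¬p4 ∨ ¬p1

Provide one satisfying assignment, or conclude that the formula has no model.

UNSATISFIABLE

Try p1 = True.
Unit clause (p4) forces p4 = True.
Unit clause (p5) forces p5 = True.
Unit clause (¬p2) forces p2 = False.
Unit clause (¬p6) forces p6 = False.
Unit clause (¬p3) forces p3 = False.
But (p3) is also a unit clause — contradiction.
Backtrack on p1: now try p1 = False.
Unit clause (p4) forces p4 = True.
Unit clause (¬p5) forces p5 = False.
But (p5) is also a unit clause — contradiction.
Neither p1 = True nor p1 = False works.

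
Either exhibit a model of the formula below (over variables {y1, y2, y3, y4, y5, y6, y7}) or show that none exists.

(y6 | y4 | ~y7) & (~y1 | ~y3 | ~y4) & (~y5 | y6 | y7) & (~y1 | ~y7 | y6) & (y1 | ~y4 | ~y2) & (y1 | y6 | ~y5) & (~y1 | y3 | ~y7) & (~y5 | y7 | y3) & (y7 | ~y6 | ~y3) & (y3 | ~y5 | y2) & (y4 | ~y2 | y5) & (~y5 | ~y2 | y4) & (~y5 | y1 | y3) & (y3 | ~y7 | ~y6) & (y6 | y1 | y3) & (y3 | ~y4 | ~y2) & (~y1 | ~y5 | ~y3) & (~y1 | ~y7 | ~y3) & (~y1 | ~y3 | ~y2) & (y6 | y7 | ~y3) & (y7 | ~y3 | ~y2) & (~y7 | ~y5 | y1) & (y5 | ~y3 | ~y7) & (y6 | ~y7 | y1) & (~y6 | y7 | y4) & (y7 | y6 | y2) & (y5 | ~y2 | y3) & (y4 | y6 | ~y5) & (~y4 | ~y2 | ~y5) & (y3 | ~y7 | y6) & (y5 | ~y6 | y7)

Case y6 = 1:
Case y7 = 1:
From the singleton clause (y3), y3 = 1.
From the singleton clause (~y1), y1 = 0.
From the singleton clause (~y5), y5 = 0.
But (y5) is also a unit clause — contradiction.
Backtrack on y7: now try y7 = 0.
From the singleton clause (~y3), y3 = 0.
From the singleton clause (~y5), y5 = 0.
But (y5) is also a unit clause — contradiction.
Neither y7 = 1 nor y7 = 0 works.
Backtrack on y6: now try y6 = 0.
Case y4 = 1:
Case y1 = 0:
From the singleton clause (~y2), y2 = 0.
From the singleton clause (~y5), y5 = 0.
From the singleton clause (y3), y3 = 1.
From the singleton clause (y7), y7 = 1.
But (~y7) is also a unit clause — contradiction.
Backtrack on y1: now try y1 = 1.
From the singleton clause (~y3), y3 = 0.
From the singleton clause (~y7), y7 = 0.
From the singleton clause (~y5), y5 = 0.
From the singleton clause (~y2), y2 = 0.
But (y2) is also a unit clause — contradiction.
Neither y1 = 1 nor y1 = 0 works.
Backtrack on y4: now try y4 = 0.
From the singleton clause (~y7), y7 = 0.
From the singleton clause (~y5), y5 = 0.
From the singleton clause (~y2), y2 = 0.
But (y2) is also a unit clause — contradiction.
Neither y4 = 1 nor y4 = 0 works.
Neither y6 = 1 nor y6 = 0 works.

UNSATISFIABLE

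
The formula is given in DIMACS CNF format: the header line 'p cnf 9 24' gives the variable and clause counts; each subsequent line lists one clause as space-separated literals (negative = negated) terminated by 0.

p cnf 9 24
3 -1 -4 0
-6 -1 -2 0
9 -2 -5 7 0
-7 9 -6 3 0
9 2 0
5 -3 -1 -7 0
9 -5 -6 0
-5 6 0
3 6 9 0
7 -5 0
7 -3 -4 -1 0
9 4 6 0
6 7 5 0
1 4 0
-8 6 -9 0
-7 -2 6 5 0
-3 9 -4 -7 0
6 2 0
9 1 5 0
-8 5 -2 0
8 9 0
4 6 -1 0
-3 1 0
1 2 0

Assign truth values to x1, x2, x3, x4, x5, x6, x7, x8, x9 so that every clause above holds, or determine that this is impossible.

x1 ↦ True; x2 ↦ False; x3 ↦ False; x4 ↦ False; x5 ↦ False; x6 ↦ True; x7 ↦ True; x8 ↦ False; x9 ↦ True

Suppose x9 = True.
Suppose x5 = False.
Suppose x6 = True.
Suppose x1 = True.
(¬x2) alone gives x2 = False.
Suppose x3 = False.
(¬x4) alone gives x4 = False.
All clauses hold; x7, x8 can take either value.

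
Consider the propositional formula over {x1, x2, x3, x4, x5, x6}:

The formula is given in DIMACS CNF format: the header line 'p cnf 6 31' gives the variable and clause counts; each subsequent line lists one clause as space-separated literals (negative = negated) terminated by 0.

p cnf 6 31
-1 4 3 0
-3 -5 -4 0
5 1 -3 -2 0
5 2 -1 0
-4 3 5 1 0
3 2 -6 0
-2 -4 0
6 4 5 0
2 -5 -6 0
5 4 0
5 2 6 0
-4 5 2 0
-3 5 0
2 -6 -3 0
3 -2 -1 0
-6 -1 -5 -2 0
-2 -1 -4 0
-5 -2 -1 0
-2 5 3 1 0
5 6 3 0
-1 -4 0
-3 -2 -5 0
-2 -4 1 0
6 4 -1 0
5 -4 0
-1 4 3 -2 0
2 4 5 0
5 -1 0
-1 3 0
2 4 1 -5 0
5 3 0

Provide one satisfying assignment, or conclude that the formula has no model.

x1 ↦ False,  x2 ↦ False,  x3 ↦ False,  x4 ↦ True,  x5 ↦ True,  x6 ↦ False

Try x2 = False.
Try x5 = True.
The clause (¬x6) is unit, so x6 = False.
Try x3 = False.
The clause (¬x1) is unit, so x1 = False.
The clause (x4) is unit, so x4 = True.
This assignment satisfies each clause.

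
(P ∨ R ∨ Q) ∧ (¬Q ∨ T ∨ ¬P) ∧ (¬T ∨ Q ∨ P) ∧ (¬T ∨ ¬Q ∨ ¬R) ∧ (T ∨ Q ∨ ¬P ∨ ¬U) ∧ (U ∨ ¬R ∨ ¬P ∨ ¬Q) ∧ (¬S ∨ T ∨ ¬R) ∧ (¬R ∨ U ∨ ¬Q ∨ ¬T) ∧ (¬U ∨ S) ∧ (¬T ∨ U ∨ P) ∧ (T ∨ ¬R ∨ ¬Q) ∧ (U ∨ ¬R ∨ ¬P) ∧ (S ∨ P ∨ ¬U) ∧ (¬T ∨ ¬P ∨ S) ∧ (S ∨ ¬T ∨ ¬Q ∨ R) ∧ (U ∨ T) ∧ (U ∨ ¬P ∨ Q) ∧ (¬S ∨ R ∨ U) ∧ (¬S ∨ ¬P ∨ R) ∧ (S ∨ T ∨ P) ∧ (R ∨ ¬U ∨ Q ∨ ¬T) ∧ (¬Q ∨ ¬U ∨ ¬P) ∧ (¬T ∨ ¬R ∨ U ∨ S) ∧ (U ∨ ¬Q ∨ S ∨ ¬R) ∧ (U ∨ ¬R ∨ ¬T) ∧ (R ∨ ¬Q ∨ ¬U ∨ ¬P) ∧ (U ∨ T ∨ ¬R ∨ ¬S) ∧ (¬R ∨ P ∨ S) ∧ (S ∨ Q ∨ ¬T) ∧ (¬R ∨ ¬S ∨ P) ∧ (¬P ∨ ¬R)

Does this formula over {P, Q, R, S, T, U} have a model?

Satisfiable

Suppose U = True.
(S) alone gives S = True.
Suppose T = False.
(¬R) alone gives R = False.
(¬P) alone gives P = False.
(Q) alone gives Q = True.
All clauses are satisfied.
A satisfying assignment: P ↦ False,  Q ↦ True,  R ↦ False,  S ↦ True,  T ↦ False,  U ↦ True.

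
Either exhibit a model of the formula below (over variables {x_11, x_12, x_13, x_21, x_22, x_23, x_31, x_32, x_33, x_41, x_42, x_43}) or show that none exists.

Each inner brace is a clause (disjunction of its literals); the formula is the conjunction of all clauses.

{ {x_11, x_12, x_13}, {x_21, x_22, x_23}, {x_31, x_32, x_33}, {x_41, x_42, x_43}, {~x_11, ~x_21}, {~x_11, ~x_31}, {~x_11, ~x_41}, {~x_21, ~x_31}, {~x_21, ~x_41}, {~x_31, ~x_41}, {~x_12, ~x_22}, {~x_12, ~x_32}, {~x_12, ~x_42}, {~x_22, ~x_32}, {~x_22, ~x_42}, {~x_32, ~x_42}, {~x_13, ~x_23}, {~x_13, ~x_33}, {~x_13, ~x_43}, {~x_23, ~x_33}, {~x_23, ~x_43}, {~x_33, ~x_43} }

Branch on x_11: set x_11 = 0.
Branch on x_12: set x_12 = 1.
From the singleton clause (~x_22), x_22 = 0.
From the singleton clause (~x_32), x_32 = 0.
From the singleton clause (~x_42), x_42 = 0.
Branch on x_21: set x_21 = 1.
From the singleton clause (~x_31), x_31 = 0.
From the singleton clause (x_33), x_33 = 1.
From the singleton clause (~x_41), x_41 = 0.
From the singleton clause (x_43), x_43 = 1.
Now (~x_43) is unsatisfied and unit — conflict.
Undo x_21 and try x_21 = 0.
From the singleton clause (x_23), x_23 = 1.
From the singleton clause (~x_13), x_13 = 0.
From the singleton clause (~x_33), x_33 = 0.
From the singleton clause (x_31), x_31 = 1.
From the singleton clause (~x_41), x_41 = 0.
From the singleton clause (x_43), x_43 = 1.
Now (~x_43) is unsatisfied and unit — conflict.
Neither x_21 = 1 nor x_21 = 0 works.
Undo x_12 and try x_12 = 0.
From the singleton clause (x_13), x_13 = 1.
From the singleton clause (~x_23), x_23 = 0.
From the singleton clause (~x_33), x_33 = 0.
From the singleton clause (~x_43), x_43 = 0.
Branch on x_21: set x_21 = 1.
From the singleton clause (~x_31), x_31 = 0.
From the singleton clause (x_32), x_32 = 1.
From the singleton clause (~x_41), x_41 = 0.
From the singleton clause (x_42), x_42 = 1.
Now (~x_42) is unsatisfied and unit — conflict.
Undo x_21 and try x_21 = 0.
From the singleton clause (x_22), x_22 = 1.
From the singleton clause (~x_32), x_32 = 0.
From the singleton clause (x_31), x_31 = 1.
From the singleton clause (~x_41), x_41 = 0.
From the singleton clause (x_42), x_42 = 1.
Now (~x_42) is unsatisfied and unit — conflict.
Neither x_21 = 1 nor x_21 = 0 works.
Neither x_12 = 1 nor x_12 = 0 works.
Undo x_11 and try x_11 = 1.
From the singleton clause (~x_21), x_21 = 0.
From the singleton clause (~x_31), x_31 = 0.
From the singleton clause (~x_41), x_41 = 0.
Branch on x_22: set x_22 = 1.
From the singleton clause (~x_12), x_12 = 0.
From the singleton clause (~x_32), x_32 = 0.
From the singleton clause (x_33), x_33 = 1.
From the singleton clause (~x_42), x_42 = 0.
From the singleton clause (x_43), x_43 = 1.
Now (~x_43) is unsatisfied and unit — conflict.
Undo x_22 and try x_22 = 0.
From the singleton clause (x_23), x_23 = 1.
From the singleton clause (~x_13), x_13 = 0.
From the singleton clause (~x_33), x_33 = 0.
From the singleton clause (x_32), x_32 = 1.
From the singleton clause (~x_12), x_12 = 0.
From the singleton clause (~x_42), x_42 = 0.
From the singleton clause (x_43), x_43 = 1.
Now (~x_43) is unsatisfied and unit — conflict.
Neither x_22 = 1 nor x_22 = 0 works.
Neither x_11 = 1 nor x_11 = 0 works.

UNSATISFIABLE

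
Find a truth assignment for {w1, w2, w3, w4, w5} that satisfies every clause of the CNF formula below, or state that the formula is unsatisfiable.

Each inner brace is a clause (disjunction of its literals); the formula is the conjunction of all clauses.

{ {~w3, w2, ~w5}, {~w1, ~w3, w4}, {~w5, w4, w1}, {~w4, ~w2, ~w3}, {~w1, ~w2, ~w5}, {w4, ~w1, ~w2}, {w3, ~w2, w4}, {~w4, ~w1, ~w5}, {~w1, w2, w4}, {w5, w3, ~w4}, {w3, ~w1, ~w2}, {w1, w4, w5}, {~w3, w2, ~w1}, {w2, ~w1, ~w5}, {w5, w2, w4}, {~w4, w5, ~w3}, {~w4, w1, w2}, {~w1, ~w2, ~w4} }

w1=0; w2=1; w3=0; w4=1; w5=1

Branch on w3: set w3 = 0.
Branch on w2: set w2 = 1.
Unit clause (w4) forces w4 = 1.
Unit clause (w5) forces w5 = 1.
Unit clause (~w1) forces w1 = 0.
Every clause now holds.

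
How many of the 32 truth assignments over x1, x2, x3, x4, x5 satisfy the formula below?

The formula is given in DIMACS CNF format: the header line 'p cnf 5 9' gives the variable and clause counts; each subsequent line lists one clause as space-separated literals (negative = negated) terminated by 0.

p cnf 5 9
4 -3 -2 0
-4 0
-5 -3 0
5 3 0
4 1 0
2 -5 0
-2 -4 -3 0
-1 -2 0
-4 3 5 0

1

There are 2^5 = 32 truth assignments over (x1, x2, x3, x4, x5).
Split on x5. With x5 = True, the clauses containing x5 are satisfied and ¬x5 drops from the rest; 0 of the 2^4 = 16 assignments to the other variables satisfy what remains.
With x5 = False, by the same count on the reduced clause set, 1 assignment works.
(One model: x1=T, x2=F, x3=T, x4=F, x5=F.)
Total: 0 + 1 = 1.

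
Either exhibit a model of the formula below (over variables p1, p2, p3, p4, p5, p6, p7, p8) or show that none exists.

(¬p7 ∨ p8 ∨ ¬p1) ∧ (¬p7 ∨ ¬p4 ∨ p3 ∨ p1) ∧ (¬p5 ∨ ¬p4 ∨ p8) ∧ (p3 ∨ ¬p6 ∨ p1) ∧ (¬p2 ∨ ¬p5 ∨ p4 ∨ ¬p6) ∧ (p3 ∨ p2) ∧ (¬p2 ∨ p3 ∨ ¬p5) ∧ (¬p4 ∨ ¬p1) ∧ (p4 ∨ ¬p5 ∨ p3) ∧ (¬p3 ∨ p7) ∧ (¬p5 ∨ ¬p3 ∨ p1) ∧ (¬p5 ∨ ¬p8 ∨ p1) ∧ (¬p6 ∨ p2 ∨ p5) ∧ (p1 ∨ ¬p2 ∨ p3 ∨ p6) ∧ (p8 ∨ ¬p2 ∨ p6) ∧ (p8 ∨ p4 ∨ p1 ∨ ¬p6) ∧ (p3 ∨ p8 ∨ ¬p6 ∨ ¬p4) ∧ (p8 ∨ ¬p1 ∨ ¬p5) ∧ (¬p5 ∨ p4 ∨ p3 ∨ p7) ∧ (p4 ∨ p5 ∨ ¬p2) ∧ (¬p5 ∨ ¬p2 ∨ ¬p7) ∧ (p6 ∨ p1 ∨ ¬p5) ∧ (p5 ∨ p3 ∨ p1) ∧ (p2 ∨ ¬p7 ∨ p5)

Suppose p3 = True.
(p7) alone gives p7 = True.
Suppose p8 = True.
Suppose p4 = False.
Suppose p5 = True.
(p1) alone gives p1 = True.
(¬p2) alone gives p2 = False.
No clause remains; p6 is free.

p1 ↦ True; p2 ↦ False; p3 ↦ True; p4 ↦ False; p5 ↦ True; p6 ↦ False; p7 ↦ True; p8 ↦ True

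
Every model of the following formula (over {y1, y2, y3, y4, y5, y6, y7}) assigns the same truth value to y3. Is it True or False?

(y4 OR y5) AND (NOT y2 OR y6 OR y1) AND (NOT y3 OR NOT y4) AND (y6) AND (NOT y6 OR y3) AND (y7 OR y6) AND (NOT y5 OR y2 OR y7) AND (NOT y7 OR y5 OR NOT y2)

Suppose y3 = false.
The clause (y6) is unit, so y6 = true.
That conflicts with the unit clause (NOT y6).
So every satisfying assignment has y3 = True.

True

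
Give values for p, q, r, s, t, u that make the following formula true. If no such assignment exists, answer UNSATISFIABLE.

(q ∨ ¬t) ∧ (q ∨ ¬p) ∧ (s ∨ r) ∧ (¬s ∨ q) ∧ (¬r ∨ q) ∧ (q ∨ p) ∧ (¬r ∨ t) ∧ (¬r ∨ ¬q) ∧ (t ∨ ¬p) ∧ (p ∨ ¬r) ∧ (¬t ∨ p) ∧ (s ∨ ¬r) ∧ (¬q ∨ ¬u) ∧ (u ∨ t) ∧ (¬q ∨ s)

Branch on q: set q = True.
From the singleton clause (¬r), r = False.
From the singleton clause (s), s = True.
From the singleton clause (¬u), u = False.
From the singleton clause (t), t = True.
From the singleton clause (p), p = True.
All clauses are satisfied.

p=True; q=True; r=False; s=True; t=True; u=False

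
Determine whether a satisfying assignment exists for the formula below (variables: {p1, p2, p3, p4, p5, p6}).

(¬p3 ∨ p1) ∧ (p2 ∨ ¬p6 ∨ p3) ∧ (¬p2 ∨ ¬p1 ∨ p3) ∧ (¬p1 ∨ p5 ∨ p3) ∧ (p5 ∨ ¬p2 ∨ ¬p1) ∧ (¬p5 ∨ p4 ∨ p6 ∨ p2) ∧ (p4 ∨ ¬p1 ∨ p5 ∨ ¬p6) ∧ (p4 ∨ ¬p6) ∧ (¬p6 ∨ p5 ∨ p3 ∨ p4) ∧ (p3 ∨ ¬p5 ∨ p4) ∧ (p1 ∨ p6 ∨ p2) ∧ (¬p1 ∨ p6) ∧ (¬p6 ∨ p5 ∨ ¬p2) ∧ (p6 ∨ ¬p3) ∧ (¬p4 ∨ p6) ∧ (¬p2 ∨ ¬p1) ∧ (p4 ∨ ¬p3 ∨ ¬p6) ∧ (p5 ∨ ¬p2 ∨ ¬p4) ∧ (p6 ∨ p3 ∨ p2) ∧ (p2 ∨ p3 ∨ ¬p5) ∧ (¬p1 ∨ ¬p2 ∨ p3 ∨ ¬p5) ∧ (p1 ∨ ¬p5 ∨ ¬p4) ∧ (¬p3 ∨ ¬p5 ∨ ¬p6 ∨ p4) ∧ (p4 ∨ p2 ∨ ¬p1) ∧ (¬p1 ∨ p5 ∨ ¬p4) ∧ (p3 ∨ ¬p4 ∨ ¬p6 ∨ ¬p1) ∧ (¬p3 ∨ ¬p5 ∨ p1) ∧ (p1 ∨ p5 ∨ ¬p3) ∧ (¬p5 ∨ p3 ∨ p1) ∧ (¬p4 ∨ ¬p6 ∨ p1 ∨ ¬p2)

Yes

Branch on p3: set p3 = True.
Unit clause (p1) forces p1 = True.
Unit clause (p6) forces p6 = True.
Unit clause (p4) forces p4 = True.
Unit clause (¬p2) forces p2 = False.
Unit clause (p5) forces p5 = True.
This assignment satisfies each clause.
A satisfying assignment: p1=True,  p2=False,  p3=True,  p4=True,  p5=True,  p6=True.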